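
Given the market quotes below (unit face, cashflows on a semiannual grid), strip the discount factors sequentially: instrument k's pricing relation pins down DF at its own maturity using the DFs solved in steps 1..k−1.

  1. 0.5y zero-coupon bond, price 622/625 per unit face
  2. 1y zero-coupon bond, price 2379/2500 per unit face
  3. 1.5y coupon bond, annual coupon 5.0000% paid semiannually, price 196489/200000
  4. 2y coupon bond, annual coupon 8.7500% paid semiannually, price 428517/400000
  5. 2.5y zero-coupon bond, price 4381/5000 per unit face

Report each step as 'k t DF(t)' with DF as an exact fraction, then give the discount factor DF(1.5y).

step 1 [0.5y] zero: DF = P = 622/625 ≈ 0.995200
step 2 [1y] zero: DF = P = 2379/2500 ≈ 0.951600
step 3 [1.5y] bond c/2=1/40: DF=(196489/200000 − 1/40·(0.995200+0.951600))/(1+1/40) = 911/1000 ≈ 0.911000
step 4 [2y] bond c/2=7/160: DF=(428517/400000 − 7/160·(0.995200+0.951600+0.911000))/(1+7/160) = 4533/5000 ≈ 0.906600
step 5 [2.5y] zero: DF = P = 4381/5000 ≈ 0.876200

1 1/2 622/625
2 1 2379/2500
3 3/2 911/1000
4 2 4533/5000
5 5/2 4381/5000
DF(1.5y) = 911/1000 ≈ 0.911000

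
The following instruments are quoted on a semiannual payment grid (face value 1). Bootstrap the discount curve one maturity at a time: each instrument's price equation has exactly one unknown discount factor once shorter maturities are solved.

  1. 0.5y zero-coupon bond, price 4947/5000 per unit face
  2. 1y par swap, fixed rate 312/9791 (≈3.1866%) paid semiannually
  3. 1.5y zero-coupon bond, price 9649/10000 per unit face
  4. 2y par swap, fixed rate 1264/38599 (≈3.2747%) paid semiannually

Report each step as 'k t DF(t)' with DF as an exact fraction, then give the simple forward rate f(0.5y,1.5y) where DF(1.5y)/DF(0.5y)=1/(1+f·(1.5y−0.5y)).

step 1 [0.5y] zero: DF = P = 4947/5000 ≈ 0.989400
step 2 [1y] swap r/2=156/9791: DF=(1 − 156/9791·(0.989400))/(1+156/9791) = 1211/1250 ≈ 0.968800
step 3 [1.5y] zero: DF = P = 9649/10000 ≈ 0.964900
step 4 [2y] swap r/2=632/38599: DF=(1 − 632/38599·(0.989400+0.968800+0.964900))/(1+632/38599) = 1171/1250 ≈ 0.936800

1 1/2 4947/5000
2 1 1211/1250
3 3/2 9649/10000
4 2 1171/1250
f(0.5y,1.5y) = ((4947/5000)/(9649/10000) − 1)/(1) = 245/9649 ≈ 2.5391%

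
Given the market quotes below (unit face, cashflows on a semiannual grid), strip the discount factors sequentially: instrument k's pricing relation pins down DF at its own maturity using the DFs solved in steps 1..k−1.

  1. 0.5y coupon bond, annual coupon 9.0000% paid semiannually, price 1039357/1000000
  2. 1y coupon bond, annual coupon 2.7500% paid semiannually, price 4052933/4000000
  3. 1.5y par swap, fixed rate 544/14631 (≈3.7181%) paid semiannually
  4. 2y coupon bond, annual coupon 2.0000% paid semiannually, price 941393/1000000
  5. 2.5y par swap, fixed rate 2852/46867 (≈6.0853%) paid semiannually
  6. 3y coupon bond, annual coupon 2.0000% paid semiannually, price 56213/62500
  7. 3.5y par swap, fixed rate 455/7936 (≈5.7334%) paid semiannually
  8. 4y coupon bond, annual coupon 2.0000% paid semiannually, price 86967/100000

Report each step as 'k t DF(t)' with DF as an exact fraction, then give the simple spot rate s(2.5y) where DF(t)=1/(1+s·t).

1 1/2 4973/5000
2 1 493/500
3 3/2 591/625
4 2 9031/10000
5 5/2 4287/5000
6 3 8441/10000
7 7/2 409/500
8 4 3991/5000
s(2.5y) = (1/(4287/5000) − 1)/(5/2) = 1426/21435 ≈ 6.6527%

step 1 [0.5y] bond c/2=9/200: DF=(1039357/1000000 − 9/200·(0))/(1+9/200) = 4973/5000 ≈ 0.994600
step 2 [1y] bond c/2=11/800: DF=(4052933/4000000 − 11/800·(0.994600))/(1+11/800) = 493/500 ≈ 0.986000
step 3 [1.5y] swap r/2=272/14631: DF=(1 − 272/14631·(0.994600+0.986000))/(1+272/14631) = 591/625 ≈ 0.945600
step 4 [2y] bond c/2=1/100: DF=(941393/1000000 − 1/100·(0.994600+0.986000+0.945600))/(1+1/100) = 9031/10000 ≈ 0.903100
step 5 [2.5y] swap r/2=1426/46867: DF=(1 − 1426/46867·(0.994600+0.986000+0.945600+0.903100))/(1+1426/46867) = 4287/5000 ≈ 0.857400
step 6 [3y] bond c/2=1/100: DF=(56213/62500 − 1/100·(0.994600+0.986000+0.945600+0.903100+0.857400))/(1+1/100) = 8441/10000 ≈ 0.844100
step 7 [3.5y] swap r/2=455/15872: DF=(1 − 455/15872·(0.994600+0.986000+0.945600+0.903100+0.857400+0.844100))/(1+455/15872) = 409/500 ≈ 0.818000
step 8 [4y] bond c/2=1/100: DF=(86967/100000 − 1/100·(0.994600+0.986000+0.945600+0.903100+0.857400+0.844100+0.818000))/(1+1/100) = 3991/5000 ≈ 0.798200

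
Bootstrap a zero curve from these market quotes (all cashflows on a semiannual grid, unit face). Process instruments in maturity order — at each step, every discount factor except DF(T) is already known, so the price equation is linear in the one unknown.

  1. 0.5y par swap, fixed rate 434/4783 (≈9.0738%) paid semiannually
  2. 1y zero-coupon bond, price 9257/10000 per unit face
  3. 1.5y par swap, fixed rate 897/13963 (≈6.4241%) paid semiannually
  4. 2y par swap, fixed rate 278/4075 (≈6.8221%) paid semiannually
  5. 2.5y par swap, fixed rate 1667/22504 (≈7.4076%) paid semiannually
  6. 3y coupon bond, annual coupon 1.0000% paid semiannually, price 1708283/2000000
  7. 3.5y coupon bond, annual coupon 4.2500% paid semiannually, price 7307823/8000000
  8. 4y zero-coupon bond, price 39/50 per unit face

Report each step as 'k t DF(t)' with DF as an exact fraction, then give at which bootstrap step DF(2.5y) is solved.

step 1 [0.5y] swap r/2=217/4783: DF=(1 − 217/4783·(0))/(1+217/4783) = 4783/5000 ≈ 0.956600
step 2 [1y] zero: DF = P = 9257/10000 ≈ 0.925700
step 3 [1.5y] swap r/2=897/27926: DF=(1 − 897/27926·(0.956600+0.925700))/(1+897/27926) = 9103/10000 ≈ 0.910300
step 4 [2y] swap r/2=139/4075: DF=(1 − 139/4075·(0.956600+0.925700+0.910300))/(1+139/4075) = 8749/10000 ≈ 0.874900
step 5 [2.5y] swap r/2=1667/45008: DF=(1 − 1667/45008·(0.956600+0.925700+0.910300+0.874900))/(1+1667/45008) = 8333/10000 ≈ 0.833300
step 6 [3y] bond c/2=1/200: DF=(1708283/2000000 − 1/200·(0.956600+0.925700+0.910300+0.874900+0.833300))/(1+1/200) = 331/400 ≈ 0.827500
step 7 [3.5y] bond c/2=17/800: DF=(7307823/8000000 − 17/800·(0.956600+0.925700+0.910300+0.874900+0.833300+0.827500))/(1+17/800) = 1959/2500 ≈ 0.783600
step 8 [4y] zero: DF = P = 39/50 ≈ 0.780000

1 1/2 4783/5000
2 1 9257/10000
3 3/2 9103/10000
4 2 8749/10000
5 5/2 8333/10000
6 3 331/400
7 7/2 1959/2500
8 4 39/50
DF(2.5y) is solved at step 5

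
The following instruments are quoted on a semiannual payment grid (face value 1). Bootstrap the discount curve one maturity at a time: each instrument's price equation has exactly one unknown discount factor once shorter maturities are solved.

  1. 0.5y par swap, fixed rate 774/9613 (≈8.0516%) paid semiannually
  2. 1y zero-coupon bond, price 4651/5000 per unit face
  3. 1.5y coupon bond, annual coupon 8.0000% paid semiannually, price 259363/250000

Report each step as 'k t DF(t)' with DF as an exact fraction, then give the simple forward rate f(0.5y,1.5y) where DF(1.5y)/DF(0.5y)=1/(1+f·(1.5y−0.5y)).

1 1/2 9613/10000
2 1 4651/5000
3 3/2 578/625
f(0.5y,1.5y) = ((9613/10000)/(578/625) − 1)/(1) = 365/9248 ≈ 3.9468%

step 1 [0.5y] swap r/2=387/9613: DF=(1 − 387/9613·(0))/(1+387/9613) = 9613/10000 ≈ 0.961300
step 2 [1y] zero: DF = P = 4651/5000 ≈ 0.930200
step 3 [1.5y] bond c/2=1/25: DF=(259363/250000 − 1/25·(0.961300+0.930200))/(1+1/25) = 578/625 ≈ 0.924800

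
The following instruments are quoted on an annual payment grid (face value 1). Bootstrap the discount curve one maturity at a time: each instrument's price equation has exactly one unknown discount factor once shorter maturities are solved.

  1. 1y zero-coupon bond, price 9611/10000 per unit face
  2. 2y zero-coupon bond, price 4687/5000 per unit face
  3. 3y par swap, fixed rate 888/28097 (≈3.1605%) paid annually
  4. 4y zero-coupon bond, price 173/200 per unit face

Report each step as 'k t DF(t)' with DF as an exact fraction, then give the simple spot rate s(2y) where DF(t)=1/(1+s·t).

1 1 9611/10000
2 2 4687/5000
3 3 1139/1250
4 4 173/200
s(2y) = (1/(4687/5000) − 1)/(2) = 313/9374 ≈ 3.3390%

step 1 [1y] zero: DF = P = 9611/10000 ≈ 0.961100
step 2 [2y] zero: DF = P = 4687/5000 ≈ 0.937400
step 3 [3y] swap r/1=888/28097: DF=(1 − 888/28097·(0.961100+0.937400))/(1+888/28097) = 1139/1250 ≈ 0.911200
step 4 [4y] zero: DF = P = 173/200 ≈ 0.865000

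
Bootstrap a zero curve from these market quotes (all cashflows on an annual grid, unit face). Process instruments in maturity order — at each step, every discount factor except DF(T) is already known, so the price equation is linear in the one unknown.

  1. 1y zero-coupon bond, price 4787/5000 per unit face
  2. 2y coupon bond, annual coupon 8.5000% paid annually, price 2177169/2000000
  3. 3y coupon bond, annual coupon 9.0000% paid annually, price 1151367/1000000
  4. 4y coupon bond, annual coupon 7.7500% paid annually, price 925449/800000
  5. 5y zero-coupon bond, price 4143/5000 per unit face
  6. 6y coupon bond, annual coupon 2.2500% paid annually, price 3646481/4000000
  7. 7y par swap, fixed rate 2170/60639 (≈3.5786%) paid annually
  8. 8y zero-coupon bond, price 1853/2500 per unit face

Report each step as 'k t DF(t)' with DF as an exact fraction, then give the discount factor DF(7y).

step 1 [1y] zero: DF = P = 4787/5000 ≈ 0.957400
step 2 [2y] bond c/1=17/200: DF=(2177169/2000000 − 17/200·(0.957400))/(1+17/200) = 9283/10000 ≈ 0.928300
step 3 [3y] bond c/1=9/100: DF=(1151367/1000000 − 9/100·(0.957400+0.928300))/(1+9/100) = 4503/5000 ≈ 0.900600
step 4 [4y] bond c/1=31/400: DF=(925449/800000 − 31/400·(0.957400+0.928300+0.900600))/(1+31/400) = 2183/2500 ≈ 0.873200
step 5 [5y] zero: DF = P = 4143/5000 ≈ 0.828600
step 6 [6y] bond c/1=9/400: DF=(3646481/4000000 − 9/400·(0.957400+0.928300+0.900600+0.873200+0.828600))/(1+9/400) = 991/1250 ≈ 0.792800
step 7 [7y] swap r/1=2170/60639: DF=(1 − 2170/60639·(0.957400+0.928300+0.900600+0.873200+0.828600+0.792800))/(1+2170/60639) = 783/1000 ≈ 0.783000
step 8 [8y] zero: DF = P = 1853/2500 ≈ 0.741200

1 1 4787/5000
2 2 9283/10000
3 3 4503/5000
4 4 2183/2500
5 5 4143/5000
6 6 991/1250
7 7 783/1000
8 8 1853/2500
DF(7y) = 783/1000 ≈ 0.783000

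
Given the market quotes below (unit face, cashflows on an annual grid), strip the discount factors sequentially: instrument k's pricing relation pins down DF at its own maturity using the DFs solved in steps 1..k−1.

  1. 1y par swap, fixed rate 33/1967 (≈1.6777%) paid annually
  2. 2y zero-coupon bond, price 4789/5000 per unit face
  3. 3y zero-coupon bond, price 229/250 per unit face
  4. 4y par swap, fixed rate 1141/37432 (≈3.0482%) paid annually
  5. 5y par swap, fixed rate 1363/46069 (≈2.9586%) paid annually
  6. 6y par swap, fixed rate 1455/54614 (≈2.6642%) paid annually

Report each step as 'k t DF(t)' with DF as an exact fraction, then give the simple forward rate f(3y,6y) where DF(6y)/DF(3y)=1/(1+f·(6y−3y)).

step 1 [1y] swap r/1=33/1967: DF=(1 − 33/1967·(0))/(1+33/1967) = 1967/2000 ≈ 0.983500
step 2 [2y] zero: DF = P = 4789/5000 ≈ 0.957800
step 3 [3y] zero: DF = P = 229/250 ≈ 0.916000
step 4 [4y] swap r/1=1141/37432: DF=(1 − 1141/37432·(0.983500+0.957800+0.916000))/(1+1141/37432) = 8859/10000 ≈ 0.885900
step 5 [5y] swap r/1=1363/46069: DF=(1 − 1363/46069·(0.983500+0.957800+0.916000+0.885900))/(1+1363/46069) = 8637/10000 ≈ 0.863700
step 6 [6y] swap r/1=1455/54614: DF=(1 − 1455/54614·(0.983500+0.957800+0.916000+0.885900+0.863700))/(1+1455/54614) = 1709/2000 ≈ 0.854500

1 1 1967/2000
2 2 4789/5000
3 3 229/250
4 4 8859/10000
5 5 8637/10000
6 6 1709/2000
f(3y,6y) = ((229/250)/(1709/2000) − 1)/(3) = 41/1709 ≈ 2.3991%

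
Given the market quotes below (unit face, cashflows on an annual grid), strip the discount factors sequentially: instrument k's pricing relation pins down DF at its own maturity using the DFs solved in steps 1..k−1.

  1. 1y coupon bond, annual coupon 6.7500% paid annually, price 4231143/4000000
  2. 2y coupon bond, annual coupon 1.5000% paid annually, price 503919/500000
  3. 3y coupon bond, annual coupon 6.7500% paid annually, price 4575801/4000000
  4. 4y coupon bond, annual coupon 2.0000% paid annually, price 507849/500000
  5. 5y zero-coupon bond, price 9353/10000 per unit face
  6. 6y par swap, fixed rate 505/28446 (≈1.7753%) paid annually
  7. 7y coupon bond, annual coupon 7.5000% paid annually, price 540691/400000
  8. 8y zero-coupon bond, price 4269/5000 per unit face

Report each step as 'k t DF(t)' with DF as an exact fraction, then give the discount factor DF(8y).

1 1 9909/10000
2 2 9783/10000
3 3 9471/10000
4 4 4693/5000
5 5 9353/10000
6 6 899/1000
7 7 1721/2000
8 8 4269/5000
DF(8y) = 4269/5000 ≈ 0.853800

step 1 [1y] bond c/1=27/400: DF=(4231143/4000000 − 27/400·(0))/(1+27/400) = 9909/10000 ≈ 0.990900
step 2 [2y] bond c/1=3/200: DF=(503919/500000 − 3/200·(0.990900))/(1+3/200) = 9783/10000 ≈ 0.978300
step 3 [3y] bond c/1=27/400: DF=(4575801/4000000 − 27/400·(0.990900+0.978300))/(1+27/400) = 9471/10000 ≈ 0.947100
step 4 [4y] bond c/1=1/50: DF=(507849/500000 − 1/50·(0.990900+0.978300+0.947100))/(1+1/50) = 4693/5000 ≈ 0.938600
step 5 [5y] zero: DF = P = 9353/10000 ≈ 0.935300
step 6 [6y] swap r/1=505/28446: DF=(1 − 505/28446·(0.990900+0.978300+0.947100+0.938600+0.935300))/(1+505/28446) = 899/1000 ≈ 0.899000
step 7 [7y] bond c/1=3/40: DF=(540691/400000 − 3/40·(0.990900+0.978300+0.947100+0.938600+0.935300+0.899000))/(1+3/40) = 1721/2000 ≈ 0.860500
step 8 [8y] zero: DF = P = 4269/5000 ≈ 0.853800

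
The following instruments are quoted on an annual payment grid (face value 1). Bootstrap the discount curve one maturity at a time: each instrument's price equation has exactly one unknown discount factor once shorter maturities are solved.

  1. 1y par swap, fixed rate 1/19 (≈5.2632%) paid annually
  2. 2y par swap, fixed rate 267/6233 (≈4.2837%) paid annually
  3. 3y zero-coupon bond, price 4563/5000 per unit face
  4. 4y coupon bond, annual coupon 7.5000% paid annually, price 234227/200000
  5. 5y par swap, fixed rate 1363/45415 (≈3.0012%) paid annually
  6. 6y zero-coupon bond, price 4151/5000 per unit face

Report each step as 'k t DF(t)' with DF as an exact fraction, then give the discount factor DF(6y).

1 1 19/20
2 2 9199/10000
3 3 4563/5000
4 4 8953/10000
5 5 8637/10000
6 6 4151/5000
DF(6y) = 4151/5000 ≈ 0.830200

step 1 [1y] swap r/1=1/19: DF=(1 − 1/19·(0))/(1+1/19) = 19/20 ≈ 0.950000
step 2 [2y] swap r/1=267/6233: DF=(1 − 267/6233·(0.950000))/(1+267/6233) = 9199/10000 ≈ 0.919900
step 3 [3y] zero: DF = P = 4563/5000 ≈ 0.912600
step 4 [4y] bond c/1=3/40: DF=(234227/200000 − 3/40·(0.950000+0.919900+0.912600))/(1+3/40) = 8953/10000 ≈ 0.895300
step 5 [5y] swap r/1=1363/45415: DF=(1 − 1363/45415·(0.950000+0.919900+0.912600+0.895300))/(1+1363/45415) = 8637/10000 ≈ 0.863700
step 6 [6y] zero: DF = P = 4151/5000 ≈ 0.830200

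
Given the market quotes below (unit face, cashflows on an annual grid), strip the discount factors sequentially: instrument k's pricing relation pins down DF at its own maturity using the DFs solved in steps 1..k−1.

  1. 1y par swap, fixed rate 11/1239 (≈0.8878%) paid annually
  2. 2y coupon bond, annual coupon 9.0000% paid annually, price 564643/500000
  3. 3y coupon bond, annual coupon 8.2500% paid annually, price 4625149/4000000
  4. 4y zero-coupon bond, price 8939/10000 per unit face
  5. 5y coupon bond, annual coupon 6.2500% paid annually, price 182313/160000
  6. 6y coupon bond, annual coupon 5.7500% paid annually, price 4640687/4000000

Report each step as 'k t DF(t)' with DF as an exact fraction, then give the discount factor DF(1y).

1 1 1239/1250
2 2 4771/5000
3 3 9199/10000
4 4 8939/10000
5 5 8513/10000
6 6 529/625
DF(1y) = 1239/1250 ≈ 0.991200

step 1 [1y] swap r/1=11/1239: DF=(1 − 11/1239·(0))/(1+11/1239) = 1239/1250 ≈ 0.991200
step 2 [2y] bond c/1=9/100: DF=(564643/500000 − 9/100·(0.991200))/(1+9/100) = 4771/5000 ≈ 0.954200
step 3 [3y] bond c/1=33/400: DF=(4625149/4000000 − 33/400·(0.991200+0.954200))/(1+33/400) = 9199/10000 ≈ 0.919900
step 4 [4y] zero: DF = P = 8939/10000 ≈ 0.893900
step 5 [5y] bond c/1=1/16: DF=(182313/160000 − 1/16·(0.991200+0.954200+0.919900+0.893900))/(1+1/16) = 8513/10000 ≈ 0.851300
step 6 [6y] bond c/1=23/400: DF=(4640687/4000000 − 23/400·(0.991200+0.954200+0.919900+0.893900+0.851300))/(1+23/400) = 529/625 ≈ 0.846400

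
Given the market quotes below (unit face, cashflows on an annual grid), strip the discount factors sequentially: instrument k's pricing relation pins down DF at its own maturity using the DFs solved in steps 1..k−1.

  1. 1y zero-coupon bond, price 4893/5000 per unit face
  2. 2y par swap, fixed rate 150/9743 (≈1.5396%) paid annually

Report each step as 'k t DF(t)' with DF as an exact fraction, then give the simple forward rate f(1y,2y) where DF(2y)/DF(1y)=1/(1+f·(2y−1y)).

step 1 [1y] zero: DF = P = 4893/5000 ≈ 0.978600
step 2 [2y] swap r/1=150/9743: DF=(1 − 150/9743·(0.978600))/(1+150/9743) = 97/100 ≈ 0.970000

1 1 4893/5000
2 2 97/100
f(1y,2y) = ((4893/5000)/(97/100) − 1)/(1) = 43/4850 ≈ 0.8866%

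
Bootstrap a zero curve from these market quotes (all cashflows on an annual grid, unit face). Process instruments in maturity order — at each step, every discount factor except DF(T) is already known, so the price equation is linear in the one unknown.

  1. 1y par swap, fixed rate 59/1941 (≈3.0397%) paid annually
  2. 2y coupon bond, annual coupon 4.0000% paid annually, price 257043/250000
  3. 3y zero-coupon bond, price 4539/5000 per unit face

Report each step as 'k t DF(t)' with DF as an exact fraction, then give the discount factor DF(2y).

1 1 1941/2000
2 2 9513/10000
3 3 4539/5000
DF(2y) = 9513/10000 ≈ 0.951300

step 1 [1y] swap r/1=59/1941: DF=(1 − 59/1941·(0))/(1+59/1941) = 1941/2000 ≈ 0.970500
step 2 [2y] bond c/1=1/25: DF=(257043/250000 − 1/25·(0.970500))/(1+1/25) = 9513/10000 ≈ 0.951300
step 3 [3y] zero: DF = P = 4539/5000 ≈ 0.907800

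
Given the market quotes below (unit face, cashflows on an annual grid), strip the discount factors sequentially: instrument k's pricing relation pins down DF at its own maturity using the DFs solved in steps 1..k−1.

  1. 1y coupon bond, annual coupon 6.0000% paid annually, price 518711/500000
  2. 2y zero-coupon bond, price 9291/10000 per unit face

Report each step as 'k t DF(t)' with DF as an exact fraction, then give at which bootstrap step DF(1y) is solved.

step 1 [1y] bond c/1=3/50: DF=(518711/500000 − 3/50·(0))/(1+3/50) = 9787/10000 ≈ 0.978700
step 2 [2y] zero: DF = P = 9291/10000 ≈ 0.929100

1 1 9787/10000
2 2 9291/10000
DF(1y) is solved at step 1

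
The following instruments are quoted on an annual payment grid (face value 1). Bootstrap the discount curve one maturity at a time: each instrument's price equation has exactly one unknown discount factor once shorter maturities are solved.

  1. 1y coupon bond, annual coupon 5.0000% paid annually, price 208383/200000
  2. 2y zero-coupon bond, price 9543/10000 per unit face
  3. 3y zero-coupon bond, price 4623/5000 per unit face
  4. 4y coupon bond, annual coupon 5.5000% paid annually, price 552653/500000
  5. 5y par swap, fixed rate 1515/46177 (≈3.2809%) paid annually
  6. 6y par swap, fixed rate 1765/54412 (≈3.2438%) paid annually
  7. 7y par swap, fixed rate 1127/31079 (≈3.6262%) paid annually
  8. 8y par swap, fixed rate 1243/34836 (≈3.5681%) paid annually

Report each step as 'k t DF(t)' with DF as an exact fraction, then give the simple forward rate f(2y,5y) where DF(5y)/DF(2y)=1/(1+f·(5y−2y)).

1 1 9923/10000
2 2 9543/10000
3 3 4623/5000
4 4 449/500
5 5 1697/2000
6 6 1647/2000
7 7 3873/5000
8 8 3757/5000
f(2y,5y) = ((9543/10000)/(1697/2000) − 1)/(3) = 1058/25455 ≈ 4.1564%

step 1 [1y] bond c/1=1/20: DF=(208383/200000 − 1/20·(0))/(1+1/20) = 9923/10000 ≈ 0.992300
step 2 [2y] zero: DF = P = 9543/10000 ≈ 0.954300
step 3 [3y] zero: DF = P = 4623/5000 ≈ 0.924600
step 4 [4y] bond c/1=11/200: DF=(552653/500000 − 11/200·(0.992300+0.954300+0.924600))/(1+11/200) = 449/500 ≈ 0.898000
step 5 [5y] swap r/1=1515/46177: DF=(1 − 1515/46177·(0.992300+0.954300+0.924600+0.898000))/(1+1515/46177) = 1697/2000 ≈ 0.848500
step 6 [6y] swap r/1=1765/54412: DF=(1 − 1765/54412·(0.992300+0.954300+0.924600+0.898000+0.848500))/(1+1765/54412) = 1647/2000 ≈ 0.823500
step 7 [7y] swap r/1=1127/31079: DF=(1 − 1127/31079·(0.992300+0.954300+0.924600+0.898000+0.848500+0.823500))/(1+1127/31079) = 3873/5000 ≈ 0.774600
step 8 [8y] swap r/1=1243/34836: DF=(1 − 1243/34836·(0.992300+0.954300+0.924600+0.898000+0.848500+0.823500+0.774600))/(1+1243/34836) = 3757/5000 ≈ 0.751400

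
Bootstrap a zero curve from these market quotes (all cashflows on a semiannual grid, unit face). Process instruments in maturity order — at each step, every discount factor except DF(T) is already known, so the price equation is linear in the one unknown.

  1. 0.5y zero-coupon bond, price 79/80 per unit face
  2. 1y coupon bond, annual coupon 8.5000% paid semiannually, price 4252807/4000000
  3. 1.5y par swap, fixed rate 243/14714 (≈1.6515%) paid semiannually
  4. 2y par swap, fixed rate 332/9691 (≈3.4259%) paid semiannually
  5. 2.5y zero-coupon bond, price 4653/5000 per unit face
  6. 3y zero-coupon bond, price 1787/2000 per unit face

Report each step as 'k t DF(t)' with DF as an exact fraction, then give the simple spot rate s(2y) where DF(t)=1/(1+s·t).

1 1/2 79/80
2 1 2449/2500
3 3/2 9757/10000
4 2 1167/1250
5 5/2 4653/5000
6 3 1787/2000
s(2y) = (1/(1167/1250) − 1)/(2) = 83/2334 ≈ 3.5561%

step 1 [0.5y] zero: DF = P = 79/80 ≈ 0.987500
step 2 [1y] bond c/2=17/400: DF=(4252807/4000000 − 17/400·(0.987500))/(1+17/400) = 2449/2500 ≈ 0.979600
step 3 [1.5y] swap r/2=243/29428: DF=(1 − 243/29428·(0.987500+0.979600))/(1+243/29428) = 9757/10000 ≈ 0.975700
step 4 [2y] swap r/2=166/9691: DF=(1 − 166/9691·(0.987500+0.979600+0.975700))/(1+166/9691) = 1167/1250 ≈ 0.933600
step 5 [2.5y] zero: DF = P = 4653/5000 ≈ 0.930600
step 6 [3y] zero: DF = P = 1787/2000 ≈ 0.893500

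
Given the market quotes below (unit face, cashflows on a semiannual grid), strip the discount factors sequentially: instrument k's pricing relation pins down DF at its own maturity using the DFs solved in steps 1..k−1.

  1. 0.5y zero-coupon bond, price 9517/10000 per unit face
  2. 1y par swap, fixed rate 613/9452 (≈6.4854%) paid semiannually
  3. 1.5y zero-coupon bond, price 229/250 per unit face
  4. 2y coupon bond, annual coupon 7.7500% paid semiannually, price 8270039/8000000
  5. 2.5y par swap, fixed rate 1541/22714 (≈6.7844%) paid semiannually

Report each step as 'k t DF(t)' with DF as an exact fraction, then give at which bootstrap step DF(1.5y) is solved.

step 1 [0.5y] zero: DF = P = 9517/10000 ≈ 0.951700
step 2 [1y] swap r/2=613/18904: DF=(1 − 613/18904·(0.951700))/(1+613/18904) = 9387/10000 ≈ 0.938700
step 3 [1.5y] zero: DF = P = 229/250 ≈ 0.916000
step 4 [2y] bond c/2=31/800: DF=(8270039/8000000 − 31/800·(0.951700+0.938700+0.916000))/(1+31/800) = 1781/2000 ≈ 0.890500
step 5 [2.5y] swap r/2=1541/45428: DF=(1 − 1541/45428·(0.951700+0.938700+0.916000+0.890500))/(1+1541/45428) = 8459/10000 ≈ 0.845900

1 1/2 9517/10000
2 1 9387/10000
3 3/2 229/250
4 2 1781/2000
5 5/2 8459/10000
DF(1.5y) is solved at step 3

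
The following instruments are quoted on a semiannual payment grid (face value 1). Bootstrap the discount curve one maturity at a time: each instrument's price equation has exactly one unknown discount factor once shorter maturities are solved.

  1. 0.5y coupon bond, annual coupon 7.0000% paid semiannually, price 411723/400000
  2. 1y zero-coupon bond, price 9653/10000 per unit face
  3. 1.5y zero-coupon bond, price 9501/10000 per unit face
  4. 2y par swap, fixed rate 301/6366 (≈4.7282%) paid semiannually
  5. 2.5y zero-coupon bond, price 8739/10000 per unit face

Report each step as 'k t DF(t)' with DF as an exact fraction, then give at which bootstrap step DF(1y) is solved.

1 1/2 1989/2000
2 1 9653/10000
3 3/2 9501/10000
4 2 9097/10000
5 5/2 8739/10000
DF(1y) is solved at step 2

step 1 [0.5y] bond c/2=7/200: DF=(411723/400000 − 7/200·(0))/(1+7/200) = 1989/2000 ≈ 0.994500
step 2 [1y] zero: DF = P = 9653/10000 ≈ 0.965300
step 3 [1.5y] zero: DF = P = 9501/10000 ≈ 0.950100
step 4 [2y] swap r/2=301/12732: DF=(1 − 301/12732·(0.994500+0.965300+0.950100))/(1+301/12732) = 9097/10000 ≈ 0.909700
step 5 [2.5y] zero: DF = P = 8739/10000 ≈ 0.873900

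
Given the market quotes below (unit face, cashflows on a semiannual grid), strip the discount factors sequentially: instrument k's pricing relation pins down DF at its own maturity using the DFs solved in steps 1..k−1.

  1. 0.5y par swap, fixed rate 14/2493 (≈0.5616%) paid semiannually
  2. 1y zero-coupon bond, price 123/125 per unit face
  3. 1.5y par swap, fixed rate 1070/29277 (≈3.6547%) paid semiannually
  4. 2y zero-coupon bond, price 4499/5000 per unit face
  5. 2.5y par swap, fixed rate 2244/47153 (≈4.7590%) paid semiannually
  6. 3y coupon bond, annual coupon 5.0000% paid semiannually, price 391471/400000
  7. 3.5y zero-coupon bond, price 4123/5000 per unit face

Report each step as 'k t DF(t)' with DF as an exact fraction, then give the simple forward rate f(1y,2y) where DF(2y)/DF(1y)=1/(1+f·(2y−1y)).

1 1/2 2493/2500
2 1 123/125
3 3/2 1893/2000
4 2 4499/5000
5 5/2 4439/5000
6 3 4199/5000
7 7/2 4123/5000
f(1y,2y) = ((123/125)/(4499/5000) − 1)/(1) = 421/4499 ≈ 9.3576%

step 1 [0.5y] swap r/2=7/2493: DF=(1 − 7/2493·(0))/(1+7/2493) = 2493/2500 ≈ 0.997200
step 2 [1y] zero: DF = P = 123/125 ≈ 0.984000
step 3 [1.5y] swap r/2=535/29277: DF=(1 − 535/29277·(0.997200+0.984000))/(1+535/29277) = 1893/2000 ≈ 0.946500
step 4 [2y] zero: DF = P = 4499/5000 ≈ 0.899800
step 5 [2.5y] swap r/2=1122/47153: DF=(1 − 1122/47153·(0.997200+0.984000+0.946500+0.899800))/(1+1122/47153) = 4439/5000 ≈ 0.887800
step 6 [3y] bond c/2=1/40: DF=(391471/400000 − 1/40·(0.997200+0.984000+0.946500+0.899800+0.887800))/(1+1/40) = 4199/5000 ≈ 0.839800
step 7 [3.5y] zero: DF = P = 4123/5000 ≈ 0.824600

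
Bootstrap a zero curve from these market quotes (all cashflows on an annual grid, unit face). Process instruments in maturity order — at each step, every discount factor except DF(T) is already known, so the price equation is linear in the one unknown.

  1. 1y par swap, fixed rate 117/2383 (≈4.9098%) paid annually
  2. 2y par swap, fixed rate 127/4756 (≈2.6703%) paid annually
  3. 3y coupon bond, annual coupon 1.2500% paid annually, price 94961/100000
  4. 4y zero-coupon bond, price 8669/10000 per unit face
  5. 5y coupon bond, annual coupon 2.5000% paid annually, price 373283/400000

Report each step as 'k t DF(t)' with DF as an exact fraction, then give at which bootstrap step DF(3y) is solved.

step 1 [1y] swap r/1=117/2383: DF=(1 − 117/2383·(0))/(1+117/2383) = 2383/2500 ≈ 0.953200
step 2 [2y] swap r/1=127/4756: DF=(1 − 127/4756·(0.953200))/(1+127/4756) = 2373/2500 ≈ 0.949200
step 3 [3y] bond c/1=1/80: DF=(94961/100000 − 1/80·(0.953200+0.949200))/(1+1/80) = 1143/1250 ≈ 0.914400
step 4 [4y] zero: DF = P = 8669/10000 ≈ 0.866900
step 5 [5y] bond c/1=1/40: DF=(373283/400000 − 1/40·(0.953200+0.949200+0.914400+0.866900))/(1+1/40) = 4103/5000 ≈ 0.820600

1 1 2383/2500
2 2 2373/2500
3 3 1143/1250
4 4 8669/10000
5 5 4103/5000
DF(3y) is solved at step 3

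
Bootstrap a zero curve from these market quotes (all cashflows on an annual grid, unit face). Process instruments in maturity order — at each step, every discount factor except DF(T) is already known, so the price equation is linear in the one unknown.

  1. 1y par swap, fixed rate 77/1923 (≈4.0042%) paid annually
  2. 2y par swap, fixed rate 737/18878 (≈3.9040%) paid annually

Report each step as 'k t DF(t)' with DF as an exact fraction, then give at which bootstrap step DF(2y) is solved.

1 1 1923/2000
2 2 9263/10000
DF(2y) is solved at step 2

step 1 [1y] swap r/1=77/1923: DF=(1 − 77/1923·(0))/(1+77/1923) = 1923/2000 ≈ 0.961500
step 2 [2y] swap r/1=737/18878: DF=(1 − 737/18878·(0.961500))/(1+737/18878) = 9263/10000 ≈ 0.926300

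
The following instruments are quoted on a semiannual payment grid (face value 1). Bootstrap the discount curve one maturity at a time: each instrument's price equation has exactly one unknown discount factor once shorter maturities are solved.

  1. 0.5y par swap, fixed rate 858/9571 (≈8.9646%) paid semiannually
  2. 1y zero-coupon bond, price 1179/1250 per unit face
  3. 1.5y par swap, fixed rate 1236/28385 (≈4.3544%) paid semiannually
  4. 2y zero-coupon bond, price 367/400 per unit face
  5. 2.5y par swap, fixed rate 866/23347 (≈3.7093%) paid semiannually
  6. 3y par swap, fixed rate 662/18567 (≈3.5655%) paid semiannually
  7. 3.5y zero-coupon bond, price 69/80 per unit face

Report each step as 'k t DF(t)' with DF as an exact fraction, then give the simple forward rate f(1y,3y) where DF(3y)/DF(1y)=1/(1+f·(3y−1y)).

1 1/2 9571/10000
2 1 1179/1250
3 3/2 4691/5000
4 2 367/400
5 5/2 4567/5000
6 3 9007/10000
7 7/2 69/80
f(1y,3y) = ((1179/1250)/(9007/10000) − 1)/(2) = 425/18014 ≈ 2.3593%

step 1 [0.5y] swap r/2=429/9571: DF=(1 − 429/9571·(0))/(1+429/9571) = 9571/10000 ≈ 0.957100
step 2 [1y] zero: DF = P = 1179/1250 ≈ 0.943200
step 3 [1.5y] swap r/2=618/28385: DF=(1 − 618/28385·(0.957100+0.943200))/(1+618/28385) = 4691/5000 ≈ 0.938200
step 4 [2y] zero: DF = P = 367/400 ≈ 0.917500
step 5 [2.5y] swap r/2=433/23347: DF=(1 − 433/23347·(0.957100+0.943200+0.938200+0.917500))/(1+433/23347) = 4567/5000 ≈ 0.913400
step 6 [3y] swap r/2=331/18567: DF=(1 − 331/18567·(0.957100+0.943200+0.938200+0.917500+0.913400))/(1+331/18567) = 9007/10000 ≈ 0.900700
step 7 [3.5y] zero: DF = P = 69/80 ≈ 0.862500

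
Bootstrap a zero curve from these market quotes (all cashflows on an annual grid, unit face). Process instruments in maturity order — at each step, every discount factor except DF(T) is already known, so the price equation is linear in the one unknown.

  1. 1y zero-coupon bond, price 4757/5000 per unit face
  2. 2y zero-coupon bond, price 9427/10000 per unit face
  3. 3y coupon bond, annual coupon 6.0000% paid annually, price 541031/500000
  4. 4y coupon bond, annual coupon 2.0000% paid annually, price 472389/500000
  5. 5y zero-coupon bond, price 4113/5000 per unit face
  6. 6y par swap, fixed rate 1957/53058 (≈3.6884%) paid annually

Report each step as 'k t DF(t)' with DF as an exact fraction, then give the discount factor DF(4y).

1 1 4757/5000
2 2 9427/10000
3 3 571/625
4 4 1089/1250
5 5 4113/5000
6 6 8043/10000
DF(4y) = 1089/1250 ≈ 0.871200

step 1 [1y] zero: DF = P = 4757/5000 ≈ 0.951400
step 2 [2y] zero: DF = P = 9427/10000 ≈ 0.942700
step 3 [3y] bond c/1=3/50: DF=(541031/500000 − 3/50·(0.951400+0.942700))/(1+3/50) = 571/625 ≈ 0.913600
step 4 [4y] bond c/1=1/50: DF=(472389/500000 − 1/50·(0.951400+0.942700+0.913600))/(1+1/50) = 1089/1250 ≈ 0.871200
step 5 [5y] zero: DF = P = 4113/5000 ≈ 0.822600
step 6 [6y] swap r/1=1957/53058: DF=(1 − 1957/53058·(0.951400+0.942700+0.913600+0.871200+0.822600))/(1+1957/53058) = 8043/10000 ≈ 0.804300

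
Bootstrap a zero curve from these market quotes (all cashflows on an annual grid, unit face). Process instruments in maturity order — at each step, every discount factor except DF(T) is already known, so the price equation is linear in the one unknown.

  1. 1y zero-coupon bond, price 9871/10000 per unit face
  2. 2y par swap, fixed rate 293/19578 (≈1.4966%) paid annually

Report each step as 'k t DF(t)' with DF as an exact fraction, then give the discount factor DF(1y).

1 1 9871/10000
2 2 9707/10000
DF(1y) = 9871/10000 ≈ 0.987100

step 1 [1y] zero: DF = P = 9871/10000 ≈ 0.987100
step 2 [2y] swap r/1=293/19578: DF=(1 − 293/19578·(0.987100))/(1+293/19578) = 9707/10000 ≈ 0.970700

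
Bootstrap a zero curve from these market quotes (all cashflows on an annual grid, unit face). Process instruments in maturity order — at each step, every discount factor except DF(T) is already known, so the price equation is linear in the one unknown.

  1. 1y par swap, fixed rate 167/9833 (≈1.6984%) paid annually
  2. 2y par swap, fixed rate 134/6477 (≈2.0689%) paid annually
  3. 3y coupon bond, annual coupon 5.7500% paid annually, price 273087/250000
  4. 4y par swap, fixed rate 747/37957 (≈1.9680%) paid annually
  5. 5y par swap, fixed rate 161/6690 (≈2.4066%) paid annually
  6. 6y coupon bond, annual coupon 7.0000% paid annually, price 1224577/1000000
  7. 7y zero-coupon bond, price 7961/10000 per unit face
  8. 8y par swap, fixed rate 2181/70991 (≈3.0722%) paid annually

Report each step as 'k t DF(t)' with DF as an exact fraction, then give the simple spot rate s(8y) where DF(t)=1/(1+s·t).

1 1 9833/10000
2 2 4799/5000
3 3 9273/10000
4 4 9253/10000
5 5 8873/10000
6 6 8381/10000
7 7 7961/10000
8 8 7819/10000
s(8y) = (1/(7819/10000) − 1)/(8) = 2181/62552 ≈ 3.4867%

step 1 [1y] swap r/1=167/9833: DF=(1 − 167/9833·(0))/(1+167/9833) = 9833/10000 ≈ 0.983300
step 2 [2y] swap r/1=134/6477: DF=(1 − 134/6477·(0.983300))/(1+134/6477) = 4799/5000 ≈ 0.959800
step 3 [3y] bond c/1=23/400: DF=(273087/250000 − 23/400·(0.983300+0.959800))/(1+23/400) = 9273/10000 ≈ 0.927300
step 4 [4y] swap r/1=747/37957: DF=(1 − 747/37957·(0.983300+0.959800+0.927300))/(1+747/37957) = 9253/10000 ≈ 0.925300
step 5 [5y] swap r/1=161/6690: DF=(1 − 161/6690·(0.983300+0.959800+0.927300+0.925300))/(1+161/6690) = 8873/10000 ≈ 0.887300
step 6 [6y] bond c/1=7/100: DF=(1224577/1000000 − 7/100·(0.983300+0.959800+0.927300+0.925300+0.887300))/(1+7/100) = 8381/10000 ≈ 0.838100
step 7 [7y] zero: DF = P = 7961/10000 ≈ 0.796100
step 8 [8y] swap r/1=2181/70991: DF=(1 − 2181/70991·(0.983300+0.959800+0.927300+0.925300+0.887300+0.838100+0.796100))/(1+2181/70991) = 7819/10000 ≈ 0.781900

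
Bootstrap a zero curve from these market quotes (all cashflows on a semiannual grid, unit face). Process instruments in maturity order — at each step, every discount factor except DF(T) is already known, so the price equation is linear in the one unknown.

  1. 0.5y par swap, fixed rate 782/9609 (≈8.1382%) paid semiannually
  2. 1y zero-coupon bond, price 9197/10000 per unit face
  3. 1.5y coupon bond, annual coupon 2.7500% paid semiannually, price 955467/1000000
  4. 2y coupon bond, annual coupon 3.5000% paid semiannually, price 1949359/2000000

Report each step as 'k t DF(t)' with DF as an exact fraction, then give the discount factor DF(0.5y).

1 1/2 9609/10000
2 1 9197/10000
3 3/2 917/1000
4 2 4549/5000
DF(0.5y) = 9609/10000 ≈ 0.960900

step 1 [0.5y] swap r/2=391/9609: DF=(1 − 391/9609·(0))/(1+391/9609) = 9609/10000 ≈ 0.960900
step 2 [1y] zero: DF = P = 9197/10000 ≈ 0.919700
step 3 [1.5y] bond c/2=11/800: DF=(955467/1000000 − 11/800·(0.960900+0.919700))/(1+11/800) = 917/1000 ≈ 0.917000
step 4 [2y] bond c/2=7/400: DF=(1949359/2000000 − 7/400·(0.960900+0.919700+0.917000))/(1+7/400) = 4549/5000 ≈ 0.909800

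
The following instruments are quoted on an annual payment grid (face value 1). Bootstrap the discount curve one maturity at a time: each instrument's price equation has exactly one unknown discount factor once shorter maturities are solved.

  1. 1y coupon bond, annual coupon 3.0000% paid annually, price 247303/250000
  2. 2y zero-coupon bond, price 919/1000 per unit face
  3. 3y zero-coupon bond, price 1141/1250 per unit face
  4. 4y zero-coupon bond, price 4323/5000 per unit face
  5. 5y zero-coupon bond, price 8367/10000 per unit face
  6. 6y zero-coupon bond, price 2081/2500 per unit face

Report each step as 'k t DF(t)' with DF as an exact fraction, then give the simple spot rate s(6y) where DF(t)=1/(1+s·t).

step 1 [1y] bond c/1=3/100: DF=(247303/250000 − 3/100·(0))/(1+3/100) = 2401/2500 ≈ 0.960400
step 2 [2y] zero: DF = P = 919/1000 ≈ 0.919000
step 3 [3y] zero: DF = P = 1141/1250 ≈ 0.912800
step 4 [4y] zero: DF = P = 4323/5000 ≈ 0.864600
step 5 [5y] zero: DF = P = 8367/10000 ≈ 0.836700
step 6 [6y] zero: DF = P = 2081/2500 ≈ 0.832400

1 1 2401/2500
2 2 919/1000
3 3 1141/1250
4 4 4323/5000
5 5 8367/10000
6 6 2081/2500
s(6y) = (1/(2081/2500) − 1)/(6) = 419/12486 ≈ 3.3558%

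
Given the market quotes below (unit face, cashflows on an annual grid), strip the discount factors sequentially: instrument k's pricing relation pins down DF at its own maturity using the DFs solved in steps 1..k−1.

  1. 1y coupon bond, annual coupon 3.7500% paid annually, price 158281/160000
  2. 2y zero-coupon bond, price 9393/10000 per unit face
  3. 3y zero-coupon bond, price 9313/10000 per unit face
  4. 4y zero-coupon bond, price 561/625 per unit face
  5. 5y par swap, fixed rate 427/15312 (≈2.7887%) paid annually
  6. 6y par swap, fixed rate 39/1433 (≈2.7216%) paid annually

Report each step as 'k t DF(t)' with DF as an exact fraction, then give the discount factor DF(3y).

step 1 [1y] bond c/1=3/80: DF=(158281/160000 − 3/80·(0))/(1+3/80) = 1907/2000 ≈ 0.953500
step 2 [2y] zero: DF = P = 9393/10000 ≈ 0.939300
step 3 [3y] zero: DF = P = 9313/10000 ≈ 0.931300
step 4 [4y] zero: DF = P = 561/625 ≈ 0.897600
step 5 [5y] swap r/1=427/15312: DF=(1 − 427/15312·(0.953500+0.939300+0.931300+0.897600))/(1+427/15312) = 8719/10000 ≈ 0.871900
step 6 [6y] swap r/1=39/1433: DF=(1 − 39/1433·(0.953500+0.939300+0.931300+0.897600+0.871900))/(1+39/1433) = 4259/5000 ≈ 0.851800

1 1 1907/2000
2 2 9393/10000
3 3 9313/10000
4 4 561/625
5 5 8719/10000
6 6 4259/5000
DF(3y) = 9313/10000 ≈ 0.931300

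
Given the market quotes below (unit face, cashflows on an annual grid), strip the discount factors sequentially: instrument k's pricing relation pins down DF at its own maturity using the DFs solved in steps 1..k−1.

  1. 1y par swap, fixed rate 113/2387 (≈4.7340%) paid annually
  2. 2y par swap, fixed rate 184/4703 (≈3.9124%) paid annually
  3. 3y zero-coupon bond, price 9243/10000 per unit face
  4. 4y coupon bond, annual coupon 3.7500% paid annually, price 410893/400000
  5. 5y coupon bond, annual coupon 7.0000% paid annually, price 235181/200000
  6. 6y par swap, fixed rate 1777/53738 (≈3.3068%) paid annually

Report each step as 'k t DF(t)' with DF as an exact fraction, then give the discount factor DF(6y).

step 1 [1y] swap r/1=113/2387: DF=(1 − 113/2387·(0))/(1+113/2387) = 2387/2500 ≈ 0.954800
step 2 [2y] swap r/1=184/4703: DF=(1 − 184/4703·(0.954800))/(1+184/4703) = 579/625 ≈ 0.926400
step 3 [3y] zero: DF = P = 9243/10000 ≈ 0.924300
step 4 [4y] bond c/1=3/80: DF=(410893/400000 − 3/80·(0.954800+0.926400+0.924300))/(1+3/80) = 8887/10000 ≈ 0.888700
step 5 [5y] bond c/1=7/100: DF=(235181/200000 − 7/100·(0.954800+0.926400+0.924300+0.888700))/(1+7/100) = 8573/10000 ≈ 0.857300
step 6 [6y] swap r/1=1777/53738: DF=(1 − 1777/53738·(0.954800+0.926400+0.924300+0.888700+0.857300))/(1+1777/53738) = 8223/10000 ≈ 0.822300

1 1 2387/2500
2 2 579/625
3 3 9243/10000
4 4 8887/10000
5 5 8573/10000
6 6 8223/10000
DF(6y) = 8223/10000 ≈ 0.822300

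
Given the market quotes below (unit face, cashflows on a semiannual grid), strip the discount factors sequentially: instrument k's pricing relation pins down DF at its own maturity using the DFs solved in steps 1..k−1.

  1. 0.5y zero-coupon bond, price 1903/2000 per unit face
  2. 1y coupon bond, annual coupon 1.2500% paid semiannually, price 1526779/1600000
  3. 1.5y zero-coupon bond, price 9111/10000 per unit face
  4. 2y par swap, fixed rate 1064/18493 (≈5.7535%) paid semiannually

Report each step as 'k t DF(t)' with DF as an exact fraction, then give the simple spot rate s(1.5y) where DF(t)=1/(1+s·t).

step 1 [0.5y] zero: DF = P = 1903/2000 ≈ 0.951500
step 2 [1y] bond c/2=1/160: DF=(1526779/1600000 − 1/160·(0.951500))/(1+1/160) = 589/625 ≈ 0.942400
step 3 [1.5y] zero: DF = P = 9111/10000 ≈ 0.911100
step 4 [2y] swap r/2=532/18493: DF=(1 − 532/18493·(0.951500+0.942400+0.911100))/(1+532/18493) = 1117/1250 ≈ 0.893600

1 1/2 1903/2000
2 1 589/625
3 3/2 9111/10000
4 2 1117/1250
s(1.5y) = (1/(9111/10000) − 1)/(3/2) = 1778/27333 ≈ 6.5050%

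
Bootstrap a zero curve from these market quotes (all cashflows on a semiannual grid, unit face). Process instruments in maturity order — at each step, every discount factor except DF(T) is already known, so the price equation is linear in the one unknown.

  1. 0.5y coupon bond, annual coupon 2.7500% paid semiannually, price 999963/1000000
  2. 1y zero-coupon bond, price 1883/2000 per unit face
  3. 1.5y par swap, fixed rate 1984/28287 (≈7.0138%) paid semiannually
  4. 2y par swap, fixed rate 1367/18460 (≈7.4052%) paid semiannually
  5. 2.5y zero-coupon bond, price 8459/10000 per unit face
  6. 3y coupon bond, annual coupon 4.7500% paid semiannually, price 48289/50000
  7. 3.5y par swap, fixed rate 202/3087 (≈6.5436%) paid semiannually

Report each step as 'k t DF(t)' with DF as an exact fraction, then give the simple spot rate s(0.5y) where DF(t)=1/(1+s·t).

1 1/2 1233/1250
2 1 1883/2000
3 3/2 563/625
4 2 8633/10000
5 5/2 8459/10000
6 3 8381/10000
7 7/2 399/500
s(0.5y) = (1/(1233/1250) − 1)/(1/2) = 34/1233 ≈ 2.7575%

step 1 [0.5y] bond c/2=11/800: DF=(999963/1000000 − 11/800·(0))/(1+11/800) = 1233/1250 ≈ 0.986400
step 2 [1y] zero: DF = P = 1883/2000 ≈ 0.941500
step 3 [1.5y] swap r/2=992/28287: DF=(1 − 992/28287·(0.986400+0.941500))/(1+992/28287) = 563/625 ≈ 0.900800
step 4 [2y] swap r/2=1367/36920: DF=(1 − 1367/36920·(0.986400+0.941500+0.900800))/(1+1367/36920) = 8633/10000 ≈ 0.863300
step 5 [2.5y] zero: DF = P = 8459/10000 ≈ 0.845900
step 6 [3y] bond c/2=19/800: DF=(48289/50000 − 19/800·(0.986400+0.941500+0.900800+0.863300+0.845900))/(1+19/800) = 8381/10000 ≈ 0.838100
step 7 [3.5y] swap r/2=101/3087: DF=(1 − 101/3087·(0.986400+0.941500+0.900800+0.863300+0.845900+0.838100))/(1+101/3087) = 399/500 ≈ 0.798000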